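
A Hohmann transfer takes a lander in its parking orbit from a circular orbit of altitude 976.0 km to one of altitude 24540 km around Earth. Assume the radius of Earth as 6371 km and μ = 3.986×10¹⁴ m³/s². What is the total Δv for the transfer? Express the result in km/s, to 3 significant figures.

Δv_total ≈ 3.36 km/s

r₁ = 6371 + 976.0 = 7347.0 km = 7.3470×10⁶ m.
r₂ = 6371 + 24540 = 30911 km = 3.0911×10⁷ m.
Transfer ellipse a_t = (r₁ + r₂)/2 = 1.913×10⁷ m.
At r₁: circular v_c1 = √(μ/r₁) = 7366 m/s; transfer-perigee v_p = √[μ(2/r₁ − 1/a_t)] = 9363 m/s.
Δv₁ = v_p − v_c1 = 1998 m/s.
At r₂: circular v_c2 = √(μ/r₂) = 3591 m/s; transfer-apogee v_a = √[μ(2/r₂ − 1/a_t)] = 2225 m/s.
Δv₂ = v_c2 − v_a = 1366 m/s.
Total Δv = Δv₁ + Δv₂ = 3363 m/s = 3.363 km/s.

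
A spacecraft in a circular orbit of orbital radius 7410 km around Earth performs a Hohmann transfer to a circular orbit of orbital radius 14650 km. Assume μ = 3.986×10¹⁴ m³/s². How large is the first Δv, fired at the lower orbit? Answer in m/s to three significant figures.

r₁ = 7410 km = 7.410×10⁶ m.
r₂ = 14650 km = 1.465×10⁷ m.
Transfer ellipse a_t = (r₁ + r₂)/2 = 1.103×10⁷ m.
At r₁: circular v_c1 = √(μ/r₁) = 7334 m/s; transfer-perigee v_p = √[μ(2/r₁ − 1/a_t)] = 8453 m/s.
Δv₁ = v_p − v_c1 = 1118 m/s.

Δv ≈ 1120 m/s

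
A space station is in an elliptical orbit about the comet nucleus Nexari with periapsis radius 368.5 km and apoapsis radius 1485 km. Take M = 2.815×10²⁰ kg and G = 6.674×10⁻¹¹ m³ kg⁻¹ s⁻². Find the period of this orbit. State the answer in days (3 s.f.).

μ = GM = 6.674×10⁻¹¹ × 2.815×10²⁰ = 1.879×10¹⁰ m³/s².
Semi-major axis a = (r_p + r_a)/2 = (368.50 + 1485.0)/2 = 926.75 km = 9.268×10⁵ m.
By Kepler's third law T = 2π√(a³/μ) = 2π × 6.509×10³ = 4.090×10⁴ s.
= 0.4733 days.

T ≈ 0.473 days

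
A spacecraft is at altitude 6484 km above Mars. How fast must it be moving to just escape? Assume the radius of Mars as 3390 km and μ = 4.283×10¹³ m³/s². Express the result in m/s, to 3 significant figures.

v_esc ≈ 2950 m/s

r = 3390 + 6484 = 9874.0 km = 9.8740×10⁶ m.
Escape speed v_esc = √(2μ/r) = √(2 × 4.283×10¹³ / 9.874×10⁶) = √(8.675×10⁶) = 2945 m/s.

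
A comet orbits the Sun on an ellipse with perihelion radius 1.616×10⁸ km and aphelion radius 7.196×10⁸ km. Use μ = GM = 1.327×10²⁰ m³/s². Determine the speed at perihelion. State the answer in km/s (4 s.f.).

Semi-major axis a = (r_p + r_a)/2 = 4.4060×10⁸ km = 4.406×10¹¹ m.
Vis-viva: v² = μ(2/r − 1/a) = 1.327×10²⁰ × (1.238×10⁻¹¹ − 2.270×10⁻¹²) = 1.341×10⁹ m²/s².
v = 36620 m/s = 36.62 km/s.

v ≈ 36.62 km/s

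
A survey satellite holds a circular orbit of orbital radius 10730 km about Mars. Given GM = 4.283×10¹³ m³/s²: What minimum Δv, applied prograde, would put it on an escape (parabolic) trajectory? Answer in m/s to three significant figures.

Δv ≈ 828 m/s

r = 10730 km = 1.073×10⁷ m.
Circular speed v_c = √(μ/r) = 1998 m/s.
Escape speed v_esc = √(2μ/r) = √2 × v_c = 2825 m/s.
Δv = v_esc − v_c = 827.6 m/s.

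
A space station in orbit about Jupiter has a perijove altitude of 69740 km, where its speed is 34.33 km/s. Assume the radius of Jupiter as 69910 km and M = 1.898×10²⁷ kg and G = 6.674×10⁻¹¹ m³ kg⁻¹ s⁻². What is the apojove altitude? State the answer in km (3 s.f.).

apojove altitude ≈ 1.89×10⁵ km

μ = GM = 6.674×10⁻¹¹ × 1.898×10²⁷ = 1.267×10¹⁷ m³/s².
r_p = 69910 + 69740 = 1.3965×10⁵ km = 1.396×10⁸ m.
Specific energy ε = v²/2 − μ/r = -3.178×10⁸ J/kg, so a = −μ/(2ε) = 1.993×10⁸ m.
The apsides satisfy r_p + r_a = 2a, so the apojove radius is 2a − r_p = 2.589×10⁸ m = 2.5895×10⁵ km.
Apojove altitude = 2.5895×10⁵ − 69910 = 1.8904×10⁵ km.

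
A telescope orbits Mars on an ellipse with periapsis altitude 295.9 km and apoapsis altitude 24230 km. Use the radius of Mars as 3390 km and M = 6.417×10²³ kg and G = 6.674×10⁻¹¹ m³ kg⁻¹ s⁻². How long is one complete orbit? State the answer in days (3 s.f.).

T ≈ 0.688 days

μ = GM = 6.674×10⁻¹¹ × 6.417×10²³ = 4.283×10¹³ m³/s².
r_p = 3390 + 295.9 = 3685.9 km = 3.6859×10⁶ m.
r_a = 3390 + 24230 = 27620 km = 2.7620×10⁷ m.
Semi-major axis a = (r_p + r_a)/2 = (3685.9 + 27620)/2 = 15653 km = 1.565×10⁷ m.
By Kepler's third law T = 2π√(a³/μ) = 2π × 9.463×10³ = 5.946×10⁴ s.
= 0.6882 days.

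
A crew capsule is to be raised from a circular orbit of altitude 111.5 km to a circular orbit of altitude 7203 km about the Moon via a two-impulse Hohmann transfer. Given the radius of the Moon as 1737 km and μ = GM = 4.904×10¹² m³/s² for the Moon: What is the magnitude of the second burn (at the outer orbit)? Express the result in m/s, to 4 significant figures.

r₁ = 1737 + 111.5 = 1848.5 km = 1.8485×10⁶ m.
r₂ = 1737 + 7203 = 8940.0 km = 8.9400×10⁶ m.
Transfer ellipse a_t = (r₁ + r₂)/2 = 5.394×10⁶ m.
At r₁: circular v_c1 = √(μ/r₁) = 1629 m/s; transfer-perilune v_p = √[μ(2/r₁ − 1/a_t)] = 2097 m/s.
At r₂: circular v_c2 = √(μ/r₂) = 740.6 m/s; transfer-apolune v_a = √[μ(2/r₂ − 1/a_t)] = 433.6 m/s.
Δv₂ = v_c2 − v_a = 307.1 m/s.

Δv ≈ 307.1 m/s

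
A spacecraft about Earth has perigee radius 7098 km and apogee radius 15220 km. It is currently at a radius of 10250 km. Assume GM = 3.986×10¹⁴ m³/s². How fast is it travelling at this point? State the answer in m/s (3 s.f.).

v ≈ 6490 m/s

Semi-major axis a = (r_p + r_a)/2 = 11159 km = 1.116×10⁷ m.
Vis-viva: v² = μ(2/r − 1/a) = 3.986×10¹⁴ × (1.951×10⁻⁷ − 8.961×10⁻⁸) = 4.206×10⁷ m²/s².
v = 6485 m/s.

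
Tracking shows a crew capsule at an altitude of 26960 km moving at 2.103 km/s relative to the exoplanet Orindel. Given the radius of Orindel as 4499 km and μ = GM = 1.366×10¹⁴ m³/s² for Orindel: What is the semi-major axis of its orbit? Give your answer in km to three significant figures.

a ≈ 32100 km

r = 4499 + 26960 = 31459 km = 3.146×10⁷ m.
Vis-viva rearranged: 1/a = 2/r − v²/μ = 6.357×10⁻⁸ − 3.238×10⁻⁸ = 3.120×10⁻⁸ m⁻¹.
a = 3.205×10⁷ m = 32053 km.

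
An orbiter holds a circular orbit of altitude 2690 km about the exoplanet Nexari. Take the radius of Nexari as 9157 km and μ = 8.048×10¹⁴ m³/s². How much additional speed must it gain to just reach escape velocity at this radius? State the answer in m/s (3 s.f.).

r = 9157 + 2690 = 11847 km = 1.1847×10⁷ m.
Circular speed v_c = √(μ/r) = 8242 m/s.
Escape speed v_esc = √(2μ/r) = √2 × v_c = 11660 m/s.
Δv = v_esc − v_c = 3414 m/s.

Δv ≈ 3410 m/s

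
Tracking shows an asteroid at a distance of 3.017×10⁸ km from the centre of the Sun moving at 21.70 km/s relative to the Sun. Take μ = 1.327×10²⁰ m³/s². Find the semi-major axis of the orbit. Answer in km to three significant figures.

r = 3.017×10¹¹ m.
Specific orbital energy ε = v²/2 − μ/r = (21700)²/2 − 1.327×10²⁰/3.017×10¹¹ = -2.044×10⁸ J/kg.
Since ε = −μ/(2a), a = −μ/(2ε) = 3.246×10¹¹ m = 3.2462×10⁸ km.

a ≈ 3.25×10⁸ km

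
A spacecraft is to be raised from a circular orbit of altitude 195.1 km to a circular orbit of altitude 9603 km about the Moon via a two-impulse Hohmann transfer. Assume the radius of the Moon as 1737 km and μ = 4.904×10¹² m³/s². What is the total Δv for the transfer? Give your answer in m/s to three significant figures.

Δv_total ≈ 792 m/s

r₁ = 1737 + 195.1 = 1932.1 km = 1.9321×10⁶ m.
r₂ = 1737 + 9603 = 11340 km = 1.1340×10⁷ m.
Transfer ellipse a_t = (r₁ + r₂)/2 = 6.636×10⁶ m.
At r₁: circular v_c1 = √(μ/r₁) = 1593 m/s; transfer-perilune v_p = √[μ(2/r₁ − 1/a_t)] = 2083 m/s.
Δv₁ = v_p − v_c1 = 489.5 m/s.
At r₂: circular v_c2 = √(μ/r₂) = 657.6 m/s; transfer-apolune v_a = √[μ(2/r₂ − 1/a_t)] = 354.8 m/s.
Δv₂ = v_c2 − v_a = 302.8 m/s.
Total Δv = Δv₁ + Δv₂ = 792.2 m/s.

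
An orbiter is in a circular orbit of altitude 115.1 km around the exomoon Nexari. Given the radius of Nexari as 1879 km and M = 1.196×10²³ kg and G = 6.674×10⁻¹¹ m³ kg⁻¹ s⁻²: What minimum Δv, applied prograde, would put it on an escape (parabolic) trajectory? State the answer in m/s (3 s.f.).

Δv ≈ 829 m/s

μ = GM = 6.674×10⁻¹¹ × 1.196×10²³ = 7.982×10¹² m³/s².
r = 1879 + 115.1 = 1994.1 km = 1.9941×10⁶ m.
Circular speed v_c = √(μ/r) = 2001 m/s.
Escape speed v_esc = √(2μ/r) = √2 × v_c = 2829 m/s.
Δv = v_esc − v_c = 828.7 m/s.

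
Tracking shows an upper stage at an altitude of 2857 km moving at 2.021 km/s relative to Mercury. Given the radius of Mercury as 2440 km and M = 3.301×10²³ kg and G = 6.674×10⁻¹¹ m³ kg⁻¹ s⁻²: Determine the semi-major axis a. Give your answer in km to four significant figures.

μ = GM = 6.674×10⁻¹¹ × 3.301×10²³ = 2.203×10¹³ m³/s².
r = 2440 + 2857 = 5297.0 km = 5.297×10⁶ m.
Vis-viva rearranged: 1/a = 2/r − v²/μ = 3.776×10⁻⁷ − 1.854×10⁻⁷ = 1.922×10⁻⁷ m⁻¹.
a = 5.204×10⁶ m = 5203.6 km.

a ≈ 5204 km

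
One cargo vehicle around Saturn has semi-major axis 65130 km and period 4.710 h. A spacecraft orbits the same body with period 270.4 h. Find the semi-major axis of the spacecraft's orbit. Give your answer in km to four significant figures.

a₂ ≈ 9.693×10⁵ km

Kepler's third law: a³ ∝ T², so a₂ = a₁ (T₂/T₁)^(2/3).
T₂/T₁ = 57.41, (T₂/T₁)^(2/3) = 14.88.
a₂ = 65130 × 14.88 = 9.693×10⁵ km.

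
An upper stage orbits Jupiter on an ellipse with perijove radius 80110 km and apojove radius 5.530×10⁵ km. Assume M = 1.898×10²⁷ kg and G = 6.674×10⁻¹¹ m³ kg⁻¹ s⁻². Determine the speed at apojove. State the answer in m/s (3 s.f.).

v ≈ 7610 m/s

μ = GM = 6.674×10⁻¹¹ × 1.898×10²⁷ = 1.267×10¹⁷ m³/s².
Semi-major axis a = (r_p + r_a)/2 = 3.1656×10⁵ km = 3.166×10⁸ m.
Vis-viva: v² = μ(2/r − 1/a) = 1.267×10¹⁷ × (3.617×10⁻⁹ − 3.159×10⁻⁹) = 5.797×10⁷ m²/s².
v = 7614 m/s.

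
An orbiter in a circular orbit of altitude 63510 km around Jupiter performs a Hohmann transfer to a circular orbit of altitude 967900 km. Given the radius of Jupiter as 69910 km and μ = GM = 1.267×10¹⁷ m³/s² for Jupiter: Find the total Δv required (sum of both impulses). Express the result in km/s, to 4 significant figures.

r₁ = 69910 + 63510 = 133420 km = 1.3342×10⁸ m.
r₂ = 69910 + 967900 = 1037800 km = 1.0378×10⁹ m.
Transfer ellipse a_t = (r₁ + r₂)/2 = 5.856×10⁸ m.
At r₁: circular v_c1 = √(μ/r₁) = 30820 m/s; transfer-perijove v_p = √[μ(2/r₁ − 1/a_t)] = 41020 m/s.
Δv₁ = v_p − v_c1 = 10210 m/s.
At r₂: circular v_c2 = √(μ/r₂) = 11050 m/s; transfer-apojove v_a = √[μ(2/r₂ − 1/a_t)] = 5274 m/s.
Δv₂ = v_c2 − v_a = 5775 m/s.
Total Δv = Δv₁ + Δv₂ = 15980 m/s = 15.98 km/s.

Δv_total ≈ 15.98 km/s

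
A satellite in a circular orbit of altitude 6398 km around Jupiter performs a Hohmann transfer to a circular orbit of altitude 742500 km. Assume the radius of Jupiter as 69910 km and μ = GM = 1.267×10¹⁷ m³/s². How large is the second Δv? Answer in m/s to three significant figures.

Δv ≈ 7310 m/s

r₁ = 69910 + 6398 = 76308 km = 7.6308×10⁷ m.
r₂ = 69910 + 742500 = 812410 km = 8.1241×10⁸ m.
Transfer ellipse a_t = (r₁ + r₂)/2 = 4.444×10⁸ m.
At r₁: circular v_c1 = √(μ/r₁) = 40750 m/s; transfer-perijove v_p = √[μ(2/r₁ − 1/a_t)] = 55100 m/s.
At r₂: circular v_c2 = √(μ/r₂) = 12490 m/s; transfer-apojove v_a = √[μ(2/r₂ − 1/a_t)] = 5175 m/s.
Δv₂ = v_c2 − v_a = 7313 m/s.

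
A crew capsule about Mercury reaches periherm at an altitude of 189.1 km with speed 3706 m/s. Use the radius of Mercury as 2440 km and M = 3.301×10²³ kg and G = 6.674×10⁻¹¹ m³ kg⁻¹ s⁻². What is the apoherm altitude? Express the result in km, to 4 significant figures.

μ = GM = 6.674×10⁻¹¹ × 3.301×10²³ = 2.203×10¹³ m³/s².
r_p = 2440 + 189.1 = 2629.1 km = 2.629×10⁶ m.
Specific energy ε = v²/2 − μ/r = -1.512×10⁶ J/kg, so a = −μ/(2ε) = 7.283×10⁶ m.
The apsides satisfy r_p + r_a = 2a, so the apoherm radius is 2a − r_p = 1.194×10⁷ m = 11938 km.
Apoherm altitude = 11938 − 2440 = 9497.7 km.

apoherm altitude ≈ 9498 km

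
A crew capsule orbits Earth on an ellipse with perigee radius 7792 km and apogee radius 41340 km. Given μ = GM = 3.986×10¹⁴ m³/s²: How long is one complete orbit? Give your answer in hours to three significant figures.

T ≈ 10.6 hours

Semi-major axis a = (r_p + r_a)/2 = (7792.0 + 41340)/2 = 24566 km = 2.457×10⁷ m.
By Kepler's third law T = 2π√(a³/μ) = 2π × 6.099×10³ = 3.832×10⁴ s.
= 10.64 hours.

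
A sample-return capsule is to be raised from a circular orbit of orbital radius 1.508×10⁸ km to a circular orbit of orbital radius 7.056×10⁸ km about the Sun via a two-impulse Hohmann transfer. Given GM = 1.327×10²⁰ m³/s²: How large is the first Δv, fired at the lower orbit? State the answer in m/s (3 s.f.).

Δv ≈ 8420 m/s

r₁ = 1.508×10⁸ km = 1.508×10¹¹ m.
r₂ = 7.056×10⁸ km = 7.056×10¹¹ m.
Transfer ellipse a_t = (r₁ + r₂)/2 = 4.282×10¹¹ m.
At r₁: circular v_c1 = √(μ/r₁) = 29660 m/s; transfer-perihelion v_p = √[μ(2/r₁ − 1/a_t)] = 38080 m/s.
Δv₁ = v_p − v_c1 = 8415 m/s.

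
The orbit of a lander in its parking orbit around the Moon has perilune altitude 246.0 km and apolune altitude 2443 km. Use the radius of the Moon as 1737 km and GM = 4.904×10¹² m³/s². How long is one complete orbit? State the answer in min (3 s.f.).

r_p = 1737 + 246.0 = 1983.0 km = 1.9830×10⁶ m.
r_a = 1737 + 2443 = 4180.0 km = 4.1800×10⁶ m.
Semi-major axis a = (r_p + r_a)/2 = (1983.0 + 4180.0)/2 = 3081.5 km = 3.082×10⁶ m.
By Kepler's third law T = 2π√(a³/μ) = 2π × 2.443×10³ = 1.535×10⁴ s.
= 255.8 min.

T ≈ 256 min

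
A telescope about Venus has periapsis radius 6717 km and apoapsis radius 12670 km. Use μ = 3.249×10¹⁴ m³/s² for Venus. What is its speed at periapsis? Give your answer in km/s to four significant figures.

Semi-major axis a = (r_p + r_a)/2 = 9693.5 km = 9.694×10⁶ m.
Vis-viva: v² = μ(2/r − 1/a) = 3.249×10¹⁴ × (2.978×10⁻⁷ − 1.032×10⁻⁷) = 6.322×10⁷ m²/s².
v = 7951 m/s = 7.951 km/s.

v ≈ 7.951 km/s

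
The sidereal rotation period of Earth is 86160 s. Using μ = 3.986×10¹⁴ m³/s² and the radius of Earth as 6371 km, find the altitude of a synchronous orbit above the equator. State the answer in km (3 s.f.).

h_sync ≈ 35800 km

A synchronous orbit has period T, so by Kepler's third law a = (μT²/4π²)^(1/3).
μT²/4π² = 3.986×10¹⁴ × (8.616×10⁴)² / 39.48 = 7.495×10²² m³.
a = 4.216×10⁷ m = 42163 km.
Altitude h = a − R = 42163 − 6371 = 35792 km.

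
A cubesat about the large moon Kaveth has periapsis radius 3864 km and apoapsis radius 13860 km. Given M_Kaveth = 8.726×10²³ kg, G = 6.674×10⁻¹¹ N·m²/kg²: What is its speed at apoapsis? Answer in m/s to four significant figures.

μ = GM = 6.674×10⁻¹¹ × 8.726×10²³ = 5.824×10¹³ m³/s².
Semi-major axis a = (r_p + r_a)/2 = 8862.0 km = 8.862×10⁶ m.
Vis-viva: v² = μ(2/r − 1/a) = 5.824×10¹³ × (1.443×10⁻⁷ − 1.128×10⁻⁷) = 1.832×10⁶ m²/s².
v = 1354 m/s.

v ≈ 1354 m/s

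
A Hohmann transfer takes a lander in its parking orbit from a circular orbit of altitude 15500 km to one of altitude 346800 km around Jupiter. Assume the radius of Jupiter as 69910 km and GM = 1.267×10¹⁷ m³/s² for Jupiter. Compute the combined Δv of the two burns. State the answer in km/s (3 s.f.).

Δv_total ≈ 18.4 km/s

r₁ = 69910 + 15500 = 85410 km = 8.5410×10⁷ m.
r₂ = 69910 + 346800 = 416710 km = 4.1671×10⁸ m.
Transfer ellipse a_t = (r₁ + r₂)/2 = 2.511×10⁸ m.
At r₁: circular v_c1 = √(μ/r₁) = 38520 m/s; transfer-perijove v_p = √[μ(2/r₁ − 1/a_t)] = 49620 m/s.
Δv₁ = v_p − v_c1 = 11110 m/s.
At r₂: circular v_c2 = √(μ/r₂) = 17440 m/s; transfer-apojove v_a = √[μ(2/r₂ − 1/a_t)] = 10170 m/s.
Δv₂ = v_c2 − v_a = 7267 m/s.
Total Δv = Δv₁ + Δv₂ = 18370 m/s = 18.37 km/s.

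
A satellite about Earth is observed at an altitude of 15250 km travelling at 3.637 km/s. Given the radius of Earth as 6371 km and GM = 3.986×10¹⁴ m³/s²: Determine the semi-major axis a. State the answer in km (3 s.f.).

a ≈ 16900 km

r = 6371 + 15250 = 21621 km = 2.162×10⁷ m.
Vis-viva rearranged: 1/a = 2/r − v²/μ = 9.250×10⁻⁸ − 3.319×10⁻⁸ = 5.932×10⁻⁸ m⁻¹.
a = 1.686×10⁷ m = 16859 km.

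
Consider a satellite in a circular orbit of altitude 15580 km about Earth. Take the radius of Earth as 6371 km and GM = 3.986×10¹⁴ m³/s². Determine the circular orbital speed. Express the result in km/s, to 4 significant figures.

r = 6371 + 15580 = 21951 km = 2.1951×10⁷ m.
For a circular orbit v = √(μ/r) = √(3.986×10¹⁴ / 2.195×10⁷) = √(1.816×10⁷) = 4261 m/s.
That is 4.261 km/s.

v ≈ 4.261 km/s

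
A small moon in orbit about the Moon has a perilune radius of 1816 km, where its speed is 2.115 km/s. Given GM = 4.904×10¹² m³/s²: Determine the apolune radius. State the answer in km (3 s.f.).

apolune radius ≈ 8760 km

r_p = 1.816×10⁶ m.
Specific energy ε = v²/2 − μ/r = -4.638×10⁵ J/kg, so a = −μ/(2ε) = 5.286×10⁶ m.
The apsides satisfy r_p + r_a = 2a, so the apolune radius is 2a − r_p = 8.757×10⁶ m = 8756.9 km.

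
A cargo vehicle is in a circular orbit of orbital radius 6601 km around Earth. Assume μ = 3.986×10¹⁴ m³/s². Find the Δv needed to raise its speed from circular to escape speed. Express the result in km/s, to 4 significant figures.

Δv ≈ 3.219 km/s

r = 6601 km = 6.601×10⁶ m.
Circular speed v_c = √(μ/r) = 7771 m/s.
Escape speed v_esc = √(2μ/r) = √2 × v_c = 10990 m/s.
Δv = v_esc − v_c = 3219 m/s = 3.219 km/s.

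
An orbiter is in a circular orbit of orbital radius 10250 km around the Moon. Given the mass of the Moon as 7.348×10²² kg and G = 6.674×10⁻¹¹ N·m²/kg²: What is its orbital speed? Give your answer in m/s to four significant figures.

v ≈ 691.7 m/s

μ = GM = 6.674×10⁻¹¹ × 7.348×10²² = 4.904×10¹² m³/s².
r = 10250 km = 1.025×10⁷ m.
For a circular orbit v = √(μ/r) = √(4.904×10¹² / 1.025×10⁷) = √(4.784×10⁵) = 691.7 m/s.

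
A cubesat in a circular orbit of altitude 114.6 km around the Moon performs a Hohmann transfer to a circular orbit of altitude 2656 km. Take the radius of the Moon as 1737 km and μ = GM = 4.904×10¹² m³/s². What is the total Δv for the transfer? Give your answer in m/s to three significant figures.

r₁ = 1737 + 114.6 = 1851.6 km = 1.8516×10⁶ m.
r₂ = 1737 + 2656 = 4393.0 km = 4.3930×10⁶ m.
Transfer ellipse a_t = (r₁ + r₂)/2 = 3.122×10⁶ m.
At r₁: circular v_c1 = √(μ/r₁) = 1627 m/s; transfer-perilune v_p = √[μ(2/r₁ − 1/a_t)] = 1930 m/s.
Δv₁ = v_p − v_c1 = 303.0 m/s.
At r₂: circular v_c2 = √(μ/r₂) = 1057 m/s; transfer-apolune v_a = √[μ(2/r₂ − 1/a_t)] = 813.6 m/s.
Δv₂ = v_c2 − v_a = 242.9 m/s.
Total Δv = Δv₁ + Δv₂ = 545.9 m/s.

Δv_total ≈ 546 m/s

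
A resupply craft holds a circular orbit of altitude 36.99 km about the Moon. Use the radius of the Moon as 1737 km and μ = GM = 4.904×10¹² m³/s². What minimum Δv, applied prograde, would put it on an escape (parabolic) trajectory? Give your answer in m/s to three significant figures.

r = 1737 + 36.99 = 1774.0 km = 1.7740×10⁶ m.
Circular speed v_c = √(μ/r) = 1663 m/s.
Escape speed v_esc = √(2μ/r) = √2 × v_c = 2351 m/s.
Δv = v_esc − v_c = 688.7 m/s.

Δv ≈ 689 m/s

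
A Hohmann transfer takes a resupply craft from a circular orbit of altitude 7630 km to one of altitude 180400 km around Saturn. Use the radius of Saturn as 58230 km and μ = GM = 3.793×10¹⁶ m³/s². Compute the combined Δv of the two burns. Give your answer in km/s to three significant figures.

r₁ = 58230 + 7630 = 65860 km = 6.5860×10⁷ m.
r₂ = 58230 + 180400 = 238630 km = 2.3863×10⁸ m.
Transfer ellipse a_t = (r₁ + r₂)/2 = 1.522×10⁸ m.
At r₁: circular v_c1 = √(μ/r₁) = 24000 m/s; transfer-perikrone v_p = √[μ(2/r₁ − 1/a_t)] = 30040 m/s.
Δv₁ = v_p − v_c1 = 6047 m/s.
At r₂: circular v_c2 = √(μ/r₂) = 12610 m/s; transfer-apokrone v_a = √[μ(2/r₂ − 1/a_t)] = 8292 m/s.
Δv₂ = v_c2 − v_a = 4315 m/s.
Total Δv = Δv₁ + Δv₂ = 10360 m/s = 10.36 km/s.

Δv_total ≈ 10.4 km/s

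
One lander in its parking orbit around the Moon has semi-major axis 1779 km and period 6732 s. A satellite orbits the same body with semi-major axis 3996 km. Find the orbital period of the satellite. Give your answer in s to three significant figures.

T₂ ≈ 22700 s

Kepler's third law: T² ∝ a³, so T₂ = T₁ (a₂/a₁)^(3/2).
a₂/a₁ = 2.246, (a₂/a₁)^(3/2) = 3.366.
T₂ = 6732 × 3.366 = 22660 s.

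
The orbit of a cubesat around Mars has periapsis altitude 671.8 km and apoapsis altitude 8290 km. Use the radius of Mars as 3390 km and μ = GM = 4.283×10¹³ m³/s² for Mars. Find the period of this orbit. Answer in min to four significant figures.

r_p = 3390 + 671.8 = 4061.8 km = 4.0618×10⁶ m.
r_a = 3390 + 8290 = 11680 km = 1.1680×10⁷ m.
Semi-major axis a = (r_p + r_a)/2 = (4061.8 + 11680)/2 = 7870.9 km = 7.871×10⁶ m.
By Kepler's third law T = 2π√(a³/μ) = 2π × 3.374×10³ = 2.120×10⁴ s.
= 353.3 min.

T ≈ 353.3 min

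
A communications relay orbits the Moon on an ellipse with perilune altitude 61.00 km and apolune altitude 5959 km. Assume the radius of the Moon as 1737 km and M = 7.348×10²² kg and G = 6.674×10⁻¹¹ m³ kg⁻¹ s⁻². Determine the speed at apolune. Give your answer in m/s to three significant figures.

μ = GM = 6.674×10⁻¹¹ × 7.348×10²² = 4.904×10¹² m³/s².
r_p = 1737 + 61.00 = 1798.0 km = 1.7980×10⁶ m.
r_a = 1737 + 5959 = 7696.0 km = 7.6960×10⁶ m.
Semi-major axis a = (r_p + r_a)/2 = 4747.0 km = 4.747×10⁶ m.
Vis-viva: v² = μ(2/r − 1/a) = 4.904×10¹² × (2.599×10⁻⁷ − 2.107×10⁻⁷) = 2.414×10⁵ m²/s².
v = 491.3 m/s.

v ≈ 491 m/s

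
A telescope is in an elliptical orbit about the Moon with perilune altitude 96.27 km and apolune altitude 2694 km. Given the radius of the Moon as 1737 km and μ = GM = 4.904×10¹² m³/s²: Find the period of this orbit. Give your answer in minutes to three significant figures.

r_p = 1737 + 96.27 = 1833.3 km = 1.8333×10⁶ m.
r_a = 1737 + 2694 = 4431.0 km = 4.4310×10⁶ m.
Semi-major axis a = (r_p + r_a)/2 = (1833.3 + 4431.0)/2 = 3132.1 km = 3.132×10⁶ m.
By Kepler's third law T = 2π√(a³/μ) = 2π × 2.503×10³ = 1.573×10⁴ s.
= 262.1 minutes.

T ≈ 262 minutes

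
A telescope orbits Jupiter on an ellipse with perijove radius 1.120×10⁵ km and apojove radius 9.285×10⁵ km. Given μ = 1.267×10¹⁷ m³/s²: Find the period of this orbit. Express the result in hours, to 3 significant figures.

T ≈ 58.2 hours

Semi-major axis a = (r_p + r_a)/2 = (1.1200×10⁵ + 9.2850×10⁵)/2 = 5.2025×10⁵ km = 5.202×10⁸ m.
By Kepler's third law T = 2π√(a³/μ) = 2π × 3.334×10⁴ = 2.095×10⁵ s.
= 58.18 hours.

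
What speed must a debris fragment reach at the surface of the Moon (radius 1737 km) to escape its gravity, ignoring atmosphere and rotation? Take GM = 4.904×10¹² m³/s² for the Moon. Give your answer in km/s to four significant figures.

v_esc ≈ 2.376 km/s

r = R = 1.737×10⁶ m.
Escape speed v_esc = √(2μ/r) = √(2 × 4.904×10¹² / 1.737×10⁶) = √(5.647×10⁶) = 2376 m/s.
= 2.376 km/s.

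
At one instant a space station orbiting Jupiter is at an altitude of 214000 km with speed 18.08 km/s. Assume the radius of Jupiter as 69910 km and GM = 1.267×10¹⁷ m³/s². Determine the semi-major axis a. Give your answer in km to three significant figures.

r = 69910 + 214000 = 2.8391×10⁵ km = 2.839×10⁸ m.
Specific orbital energy ε = v²/2 − μ/r = (18080)²/2 − 1.267×10¹⁷/2.839×10⁸ = -2.828×10⁸ J/kg.
Since ε = −μ/(2a), a = −μ/(2ε) = 2.240×10⁸ m = 2.2399×10⁵ km.

a ≈ 2.24×10⁵ km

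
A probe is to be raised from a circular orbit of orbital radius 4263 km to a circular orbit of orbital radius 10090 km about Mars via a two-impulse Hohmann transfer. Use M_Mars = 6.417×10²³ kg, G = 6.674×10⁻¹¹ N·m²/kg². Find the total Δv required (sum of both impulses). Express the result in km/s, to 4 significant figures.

Δv_total ≈ 1.061 km/s

μ = GM = 6.674×10⁻¹¹ × 6.417×10²³ = 4.283×10¹³ m³/s².
r₁ = 4263 km = 4.263×10⁶ m.
r₂ = 10090 km = 1.009×10⁷ m.
Transfer ellipse a_t = (r₁ + r₂)/2 = 7.176×10⁶ m.
At r₁: circular v_c1 = √(μ/r₁) = 3170 m/s; transfer-periapsis v_p = √[μ(2/r₁ − 1/a_t)] = 3758 m/s.
Δv₁ = v_p − v_c1 = 588.7 m/s.
At r₂: circular v_c2 = √(μ/r₂) = 2060 m/s; transfer-apoapsis v_a = √[μ(2/r₂ − 1/a_t)] = 1588 m/s.
Δv₂ = v_c2 − v_a = 472.4 m/s.
Total Δv = Δv₁ + Δv₂ = 1061 m/s = 1.061 km/s.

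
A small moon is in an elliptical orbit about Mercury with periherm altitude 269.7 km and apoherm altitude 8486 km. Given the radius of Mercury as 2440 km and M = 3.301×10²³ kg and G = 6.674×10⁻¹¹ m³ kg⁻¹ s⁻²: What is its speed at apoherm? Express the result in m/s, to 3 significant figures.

μ = GM = 6.674×10⁻¹¹ × 3.301×10²³ = 2.203×10¹³ m³/s².
r_p = 2440 + 269.7 = 2709.7 km = 2.7097×10⁶ m.
r_a = 2440 + 8486 = 10926 km = 1.0926×10⁷ m.
Semi-major axis a = (r_p + r_a)/2 = 6817.9 km = 6.818×10⁶ m.
Vis-viva: v² = μ(2/r − 1/a) = 2.203×10¹³ × (1.830×10⁻⁷ − 1.467×10⁻⁷) = 8.014×10⁵ m²/s².
v = 895.2 m/s.

v ≈ 895 m/s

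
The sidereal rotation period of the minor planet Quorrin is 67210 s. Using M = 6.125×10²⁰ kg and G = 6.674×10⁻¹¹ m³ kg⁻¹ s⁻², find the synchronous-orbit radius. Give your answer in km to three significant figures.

μ = GM = 6.674×10⁻¹¹ × 6.125×10²⁰ = 4.088×10¹⁰ m³/s².
A synchronous orbit has period T, so by Kepler's third law a = (μT²/4π²)^(1/3).
μT²/4π² = 4.088×10¹⁰ × (6.721×10⁴)² / 39.48 = 4.677×10¹⁸ m³.
a = 1.672×10⁶ m = 1672.4 km.

r_sync ≈ 1670 km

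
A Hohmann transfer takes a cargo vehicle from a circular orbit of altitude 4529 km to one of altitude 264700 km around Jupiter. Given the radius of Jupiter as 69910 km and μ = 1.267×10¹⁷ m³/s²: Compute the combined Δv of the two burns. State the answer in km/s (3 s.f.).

Δv_total ≈ 19.2 km/s

r₁ = 69910 + 4529 = 74439 km = 7.4439×10⁷ m.
r₂ = 69910 + 264700 = 334610 km = 3.3461×10⁸ m.
Transfer ellipse a_t = (r₁ + r₂)/2 = 2.045×10⁸ m.
At r₁: circular v_c1 = √(μ/r₁) = 41260 m/s; transfer-perijove v_p = √[μ(2/r₁ − 1/a_t)] = 52770 m/s.
Δv₁ = v_p − v_c1 = 11510 m/s.
At r₂: circular v_c2 = √(μ/r₂) = 19460 m/s; transfer-apojove v_a = √[μ(2/r₂ − 1/a_t)] = 11740 m/s.
Δv₂ = v_c2 − v_a = 7720 m/s.
Total Δv = Δv₁ + Δv₂ = 19230 m/s = 19.23 km/s.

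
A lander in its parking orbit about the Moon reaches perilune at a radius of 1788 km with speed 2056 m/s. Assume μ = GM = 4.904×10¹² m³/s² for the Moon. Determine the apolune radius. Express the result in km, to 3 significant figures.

r_p = 1.788×10⁶ m.
Specific energy ε = v²/2 − μ/r = -6.292×10⁵ J/kg, so a = −μ/(2ε) = 3.897×10⁶ m.
The apsides satisfy r_p + r_a = 2a, so the apolune radius is 2a − r_p = 6.007×10⁶ m = 6006.5 km.

apolune radius ≈ 6010 km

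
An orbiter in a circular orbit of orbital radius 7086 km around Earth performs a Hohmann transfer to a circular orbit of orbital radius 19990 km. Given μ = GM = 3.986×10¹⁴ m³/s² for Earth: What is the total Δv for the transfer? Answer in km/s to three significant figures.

r₁ = 7086 km = 7.086×10⁶ m.
r₂ = 19990 km = 1.999×10⁷ m.
Transfer ellipse a_t = (r₁ + r₂)/2 = 1.354×10⁷ m.
At r₁: circular v_c1 = √(μ/r₁) = 7500 m/s; transfer-perigee v_p = √[μ(2/r₁ − 1/a_t)] = 9114 m/s.
Δv₁ = v_p − v_c1 = 1614 m/s.
At r₂: circular v_c2 = √(μ/r₂) = 4465 m/s; transfer-apogee v_a = √[μ(2/r₂ − 1/a_t)] = 3231 m/s.
Δv₂ = v_c2 − v_a = 1235 m/s.
Total Δv = Δv₁ + Δv₂ = 2848 m/s = 2.848 km/s.

Δv_total ≈ 2.85 km/s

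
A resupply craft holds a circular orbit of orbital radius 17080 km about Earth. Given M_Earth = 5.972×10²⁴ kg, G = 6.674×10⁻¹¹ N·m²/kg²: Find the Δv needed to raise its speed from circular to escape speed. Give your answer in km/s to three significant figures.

μ = GM = 6.674×10⁻¹¹ × 5.972×10²⁴ = 3.986×10¹⁴ m³/s².
r = 17080 km = 1.708×10⁷ m.
Circular speed v_c = √(μ/r) = 4831 m/s.
Escape speed v_esc = √(2μ/r) = √2 × v_c = 6832 m/s.
Δv = v_esc − v_c = 2001 m/s = 2.001 km/s.

Δv ≈ 2.00 km/s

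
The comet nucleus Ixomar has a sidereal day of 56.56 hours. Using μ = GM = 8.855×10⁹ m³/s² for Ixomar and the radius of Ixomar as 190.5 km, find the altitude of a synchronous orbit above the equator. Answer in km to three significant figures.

h_sync ≈ 1910 km

T = 56.56 hours = 2.036×10⁵ s.
A synchronous orbit has period T, so by Kepler's third law a = (μT²/4π²)^(1/3).
μT²/4π² = 8.855×10⁹ × (2.036×10⁵)² / 39.48 = 9.299×10¹⁸ m³.
a = 2.103×10⁶ m = 2102.9 km.
Altitude h = a − R = 2102.9 − 190.5 = 1912.4 km.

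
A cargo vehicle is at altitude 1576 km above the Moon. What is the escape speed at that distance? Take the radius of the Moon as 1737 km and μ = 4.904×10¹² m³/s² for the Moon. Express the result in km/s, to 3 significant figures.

v_esc ≈ 1.72 km/s

r = 1737 + 1576 = 3313.0 km = 3.3130×10⁶ m.
Escape speed v_esc = √(2μ/r) = √(2 × 4.904×10¹² / 3.313×10⁶) = √(2.960×10⁶) = 1721 m/s.
= 1.721 km/s.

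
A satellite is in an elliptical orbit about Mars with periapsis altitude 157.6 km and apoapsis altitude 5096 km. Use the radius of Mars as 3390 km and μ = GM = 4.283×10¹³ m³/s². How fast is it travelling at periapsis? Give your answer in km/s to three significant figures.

r_p = 3390 + 157.6 = 3547.6 km = 3.5476×10⁶ m.
r_a = 3390 + 5096 = 8486.0 km = 8.4860×10⁶ m.
Semi-major axis a = (r_p + r_a)/2 = 6016.8 km = 6.017×10⁶ m.
Vis-viva: v² = μ(2/r − 1/a) = 4.283×10¹³ × (5.638×10⁻⁷ − 1.662×10⁻⁷) = 1.703×10⁷ m²/s².
v = 4126 m/s = 4.126 km/s.

v ≈ 4.13 km/s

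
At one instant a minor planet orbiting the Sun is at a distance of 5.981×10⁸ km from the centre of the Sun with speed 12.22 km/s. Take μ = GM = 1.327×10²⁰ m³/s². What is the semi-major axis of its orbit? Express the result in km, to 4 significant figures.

a ≈ 4.507×10⁸ km

r = 5.981×10¹¹ m.
Specific orbital energy ε = v²/2 − μ/r = (12220)²/2 − 1.327×10²⁰/5.981×10¹¹ = -1.472×10⁸ J/kg.
Since ε = −μ/(2a), a = −μ/(2ε) = 4.507×10¹¹ m = 4.5073×10⁸ km.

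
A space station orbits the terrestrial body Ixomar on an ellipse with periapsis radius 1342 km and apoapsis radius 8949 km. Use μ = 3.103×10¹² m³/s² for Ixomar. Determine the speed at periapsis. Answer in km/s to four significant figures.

Semi-major axis a = (r_p + r_a)/2 = 5145.5 km = 5.146×10⁶ m.
Vis-viva: v² = μ(2/r − 1/a) = 3.103×10¹² × (1.490×10⁻⁶ − 1.943×10⁻⁷) = 4.021×10⁶ m²/s².
v = 2005 m/s = 2.005 km/s.

v ≈ 2.005 km/s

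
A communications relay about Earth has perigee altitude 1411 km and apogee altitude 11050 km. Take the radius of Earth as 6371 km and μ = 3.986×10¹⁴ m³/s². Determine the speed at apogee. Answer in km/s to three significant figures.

r_p = 6371 + 1411 = 7782.0 km = 7.7820×10⁶ m.
r_a = 6371 + 11050 = 17421 km = 1.7421×10⁷ m.
Semi-major axis a = (r_p + r_a)/2 = 12602 km = 1.260×10⁷ m.
Vis-viva: v² = μ(2/r − 1/a) = 3.986×10¹⁴ × (1.148×10⁻⁷ − 7.936×10⁻⁸) = 1.413×10⁷ m²/s².
v = 3759 m/s = 3.759 km/s.

v ≈ 3.76 km/s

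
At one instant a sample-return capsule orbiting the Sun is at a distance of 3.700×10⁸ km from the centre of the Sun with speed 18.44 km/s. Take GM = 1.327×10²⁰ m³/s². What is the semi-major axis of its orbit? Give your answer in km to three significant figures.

r = 3.700×10¹¹ m.
Specific orbital energy ε = v²/2 − μ/r = (18440)²/2 − 1.327×10²⁰/3.700×10¹¹ = -1.886×10⁸ J/kg.
Since ε = −μ/(2a), a = −μ/(2ε) = 3.517×10¹¹ m = 3.5174×10⁸ km.

a ≈ 3.52×10⁸ km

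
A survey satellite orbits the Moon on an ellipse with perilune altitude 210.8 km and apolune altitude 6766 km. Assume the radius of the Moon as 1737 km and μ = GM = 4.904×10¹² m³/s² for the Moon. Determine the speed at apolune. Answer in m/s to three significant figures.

v ≈ 464 m/s

r_p = 1737 + 210.8 = 1947.8 km = 1.9478×10⁶ m.
r_a = 1737 + 6766 = 8503.0 km = 8.5030×10⁶ m.
Semi-major axis a = (r_p + r_a)/2 = 5225.4 km = 5.225×10⁶ m.
Vis-viva: v² = μ(2/r − 1/a) = 4.904×10¹² × (2.352×10⁻⁷ − 1.914×10⁻⁷) = 2.150×10⁵ m²/s².
v = 463.7 m/s.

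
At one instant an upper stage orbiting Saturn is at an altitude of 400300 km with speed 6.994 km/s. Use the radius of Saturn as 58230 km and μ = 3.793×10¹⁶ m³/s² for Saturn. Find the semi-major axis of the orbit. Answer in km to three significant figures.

r = 58230 + 400300 = 4.5853×10⁵ km = 4.585×10⁸ m.
Specific orbital energy ε = v²/2 − μ/r = (6994)²/2 − 3.793×10¹⁶/4.585×10⁸ = -5.826×10⁷ J/kg.
Since ε = −μ/(2a), a = −μ/(2ε) = 3.255×10⁸ m = 3.2551×10⁵ km.

a ≈ 3.26×10⁵ km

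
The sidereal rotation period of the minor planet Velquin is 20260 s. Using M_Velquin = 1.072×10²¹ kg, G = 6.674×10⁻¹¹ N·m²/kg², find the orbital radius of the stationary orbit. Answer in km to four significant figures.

r_sync ≈ 906.1 km

μ = GM = 6.674×10⁻¹¹ × 1.072×10²¹ = 7.155×10¹⁰ m³/s².
A synchronous orbit has period T, so by Kepler's third law a = (μT²/4π²)^(1/3).
μT²/4π² = 7.155×10¹⁰ × (2.026×10⁴)² / 39.48 = 7.439×10¹⁷ m³.
a = 9.061×10⁵ m = 906.08 km.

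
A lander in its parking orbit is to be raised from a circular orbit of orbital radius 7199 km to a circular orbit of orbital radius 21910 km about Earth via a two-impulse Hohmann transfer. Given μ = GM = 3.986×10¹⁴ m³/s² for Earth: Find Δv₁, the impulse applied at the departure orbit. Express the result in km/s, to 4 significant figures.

Δv ≈ 1.689 km/s

r₁ = 7199 km = 7.199×10⁶ m.
r₂ = 21910 km = 2.191×10⁷ m.
Transfer ellipse a_t = (r₁ + r₂)/2 = 1.455×10⁷ m.
At r₁: circular v_c1 = √(μ/r₁) = 7441 m/s; transfer-perigee v_p = √[μ(2/r₁ − 1/a_t)] = 9130 m/s.
Δv₁ = v_p − v_c1 = 1689 m/s.
= 1.689 km/s.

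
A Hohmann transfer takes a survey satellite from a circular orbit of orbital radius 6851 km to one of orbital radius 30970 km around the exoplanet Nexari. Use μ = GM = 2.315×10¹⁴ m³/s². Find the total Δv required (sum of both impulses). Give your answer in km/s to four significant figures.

Δv_total ≈ 2.714 km/s

r₁ = 6851 km = 6.851×10⁶ m.
r₂ = 30970 km = 3.097×10⁷ m.
Transfer ellipse a_t = (r₁ + r₂)/2 = 1.891×10⁷ m.
At r₁: circular v_c1 = √(μ/r₁) = 5813 m/s; transfer-periapsis v_p = √[μ(2/r₁ − 1/a_t)] = 7439 m/s.
Δv₁ = v_p − v_c1 = 1626 m/s.
At r₂: circular v_c2 = √(μ/r₂) = 2734 m/s; transfer-apoapsis v_a = √[μ(2/r₂ − 1/a_t)] = 1646 m/s.
Δv₂ = v_c2 − v_a = 1088 m/s.
Total Δv = Δv₁ + Δv₂ = 2714 m/s = 2.714 km/s.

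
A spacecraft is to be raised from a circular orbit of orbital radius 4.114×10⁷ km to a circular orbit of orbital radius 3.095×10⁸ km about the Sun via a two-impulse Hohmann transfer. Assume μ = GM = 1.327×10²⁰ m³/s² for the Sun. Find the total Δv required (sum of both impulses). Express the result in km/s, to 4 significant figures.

r₁ = 4.114×10⁷ km = 4.114×10¹⁰ m.
r₂ = 3.095×10⁸ km = 3.095×10¹¹ m.
Transfer ellipse a_t = (r₁ + r₂)/2 = 1.753×10¹¹ m.
At r₁: circular v_c1 = √(μ/r₁) = 56790 m/s; transfer-perihelion v_p = √[μ(2/r₁ − 1/a_t)] = 75460 m/s.
Δv₁ = v_p − v_c1 = 18670 m/s.
At r₂: circular v_c2 = √(μ/r₂) = 20710 m/s; transfer-aphelion v_a = √[μ(2/r₂ − 1/a_t)] = 10030 m/s.
Δv₂ = v_c2 − v_a = 10680 m/s.
Total Δv = Δv₁ + Δv₂ = 29340 m/s = 29.34 km/s.

Δv_total ≈ 29.34 km/s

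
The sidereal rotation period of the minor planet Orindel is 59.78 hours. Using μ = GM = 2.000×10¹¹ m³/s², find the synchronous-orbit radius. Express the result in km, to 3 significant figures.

T = 59.78 hours = 2.152×10⁵ s.
A synchronous orbit has period T, so by Kepler's third law a = (μT²/4π²)^(1/3).
μT²/4π² = 2.000×10¹¹ × (2.152×10⁵)² / 39.48 = 2.346×10²⁰ m³.
a = 6.168×10⁶ m = 6167.8 km.

r_sync ≈ 6170 km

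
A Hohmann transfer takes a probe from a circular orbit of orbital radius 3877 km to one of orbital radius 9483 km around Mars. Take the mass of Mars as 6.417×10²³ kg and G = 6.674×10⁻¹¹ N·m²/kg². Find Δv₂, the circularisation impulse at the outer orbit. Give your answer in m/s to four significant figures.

μ = GM = 6.674×10⁻¹¹ × 6.417×10²³ = 4.283×10¹³ m³/s².
r₁ = 3877 km = 3.877×10⁶ m.
r₂ = 9483 km = 9.483×10⁶ m.
Transfer ellipse a_t = (r₁ + r₂)/2 = 6.680×10⁶ m.
At r₁: circular v_c1 = √(μ/r₁) = 3324 m/s; transfer-periapsis v_p = √[μ(2/r₁ − 1/a_t)] = 3960 m/s.
At r₂: circular v_c2 = √(μ/r₂) = 2125 m/s; transfer-apoapsis v_a = √[μ(2/r₂ − 1/a_t)] = 1619 m/s.
Δv₂ = v_c2 − v_a = 506.1 m/s.

Δv ≈ 506.1 m/s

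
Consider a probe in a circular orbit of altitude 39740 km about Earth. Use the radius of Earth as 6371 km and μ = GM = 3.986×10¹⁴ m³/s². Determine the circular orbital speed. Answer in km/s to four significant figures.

r = 6371 + 39740 = 46111 km = 4.6111×10⁷ m.
For a circular orbit v = √(μ/r) = √(3.986×10¹⁴ / 4.611×10⁷) = √(8.644×10⁶) = 2940 m/s.
That is 2.940 km/s.

v ≈ 2.940 km/s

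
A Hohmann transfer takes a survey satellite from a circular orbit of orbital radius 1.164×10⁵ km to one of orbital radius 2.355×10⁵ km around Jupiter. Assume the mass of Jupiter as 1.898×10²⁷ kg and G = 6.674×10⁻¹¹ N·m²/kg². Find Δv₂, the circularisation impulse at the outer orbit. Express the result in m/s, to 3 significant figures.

μ = GM = 6.674×10⁻¹¹ × 1.898×10²⁷ = 1.267×10¹⁷ m³/s².
r₁ = 1.164×10⁵ km = 1.164×10⁸ m.
r₂ = 2.355×10⁵ km = 2.355×10⁸ m.
Transfer ellipse a_t = (r₁ + r₂)/2 = 1.760×10⁸ m.
At r₁: circular v_c1 = √(μ/r₁) = 32990 m/s; transfer-perijove v_p = √[μ(2/r₁ − 1/a_t)] = 38170 m/s.
At r₂: circular v_c2 = √(μ/r₂) = 23190 m/s; transfer-apojove v_a = √[μ(2/r₂ − 1/a_t)] = 18860 m/s.
Δv₂ = v_c2 − v_a = 4329 m/s.

Δv ≈ 4330 m/s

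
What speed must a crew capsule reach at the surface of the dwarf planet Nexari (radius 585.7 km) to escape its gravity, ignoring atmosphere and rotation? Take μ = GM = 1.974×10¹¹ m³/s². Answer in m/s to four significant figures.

v_esc ≈ 821.0 m/s

r = R = 5.857×10⁵ m.
Escape speed v_esc = √(2μ/r) = √(2 × 1.974×10¹¹ / 5.857×10⁵) = √(6.741×10⁵) = 821.0 m/s.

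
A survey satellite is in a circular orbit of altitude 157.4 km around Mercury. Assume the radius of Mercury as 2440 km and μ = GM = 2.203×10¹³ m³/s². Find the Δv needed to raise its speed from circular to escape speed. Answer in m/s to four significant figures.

r = 2440 + 157.4 = 2597.4 km = 2.5974×10⁶ m.
Circular speed v_c = √(μ/r) = 2912 m/s.
Escape speed v_esc = √(2μ/r) = √2 × v_c = 4119 m/s.
Δv = v_esc − v_c = 1206 m/s.

Δv ≈ 1206 m/s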